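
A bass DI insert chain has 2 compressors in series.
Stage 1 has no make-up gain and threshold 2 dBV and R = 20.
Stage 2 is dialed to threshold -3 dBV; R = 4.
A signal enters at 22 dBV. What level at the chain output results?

-1.5 dBV

Stage 1: 20 dB above 2 dBV, reduced 20:1 to 1 dB above → 3 dBV.
Stage 2: 3 dBV is 6 dB over -3 dBV; at 4:1 that becomes 1.5 dB over, giving -1.5 dBV.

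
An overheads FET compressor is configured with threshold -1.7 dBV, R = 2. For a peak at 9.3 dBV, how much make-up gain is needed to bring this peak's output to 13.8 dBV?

10 dB

Without make-up, output = threshold + overshoot/2 = -1.7 + 5.5 = 3.8 dBV.
Gap to target: 10 dB.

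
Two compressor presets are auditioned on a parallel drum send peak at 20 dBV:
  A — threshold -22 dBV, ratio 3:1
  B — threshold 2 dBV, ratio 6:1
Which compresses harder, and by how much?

A: GR = 42 − 42/3 = 28 dB.
B: GR = 18 − 18/6 = 15 dB.
A applies 13 dB more gain reduction.

A, by 13 dB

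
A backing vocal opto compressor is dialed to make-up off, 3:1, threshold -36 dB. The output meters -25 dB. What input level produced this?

That's 11 dB above the -36 dB threshold.
Input overshoot = R × output overshoot = 33 dB → input = -36 + 33 = -3 dB.

-3 dB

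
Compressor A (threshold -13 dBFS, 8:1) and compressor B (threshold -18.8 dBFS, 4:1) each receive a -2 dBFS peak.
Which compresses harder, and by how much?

A: 11 dB over, compressed to 1.375 dB over, so 9.625 dB of GR.
B: 16.8 dB over, compressed to 4.2 dB over, so 12.6 dB of GR.
B applies 2.975 dB more gain reduction.

B, by 2.975 dB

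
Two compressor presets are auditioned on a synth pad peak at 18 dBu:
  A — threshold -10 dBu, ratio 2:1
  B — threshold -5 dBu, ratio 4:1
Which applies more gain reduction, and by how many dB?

B, by 3.25 dB

A: 28 dB over, compressed to 14 dB over, so 14 dB of GR.
B: 23 dB over, compressed to 5.75 dB over, so 17.25 dB of GR.
B reduces 3.25 dB more.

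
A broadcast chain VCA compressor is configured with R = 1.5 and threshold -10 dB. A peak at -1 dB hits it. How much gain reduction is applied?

The signal is 9 dB above threshold.
After 1.5:1 compression the overshoot becomes 9/1.5 = 6 dB.
GR = overshoot in − overshoot out = 9 − 6 = 3 dB.

3 dB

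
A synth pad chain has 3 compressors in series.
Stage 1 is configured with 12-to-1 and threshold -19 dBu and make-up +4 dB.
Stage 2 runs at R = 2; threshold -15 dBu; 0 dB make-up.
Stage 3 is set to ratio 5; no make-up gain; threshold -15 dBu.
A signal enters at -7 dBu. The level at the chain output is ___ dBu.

Stage 1: overshoot 12 dB → 12/12 = 1 dB → -18 dBu; +4 dB make-up → -14 dBu.
Stage 2: 1 dB above -15 dBu, reduced 2:1 to 0.5 dB above → -14.5 dBu.
Stage 3: overshoot 0.5 dB → 0.5/5 = 0.1 dB → -14.9 dBu.

-14.9 dBu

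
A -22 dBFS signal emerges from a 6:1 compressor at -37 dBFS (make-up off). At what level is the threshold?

Input is 18 dB above T (since output overshoot × R = input overshoot: (-37 − T)·6 = -22 − T gives T = -40 dBFS).
Check: -40 + (-22 − (-40))/6 = -40 + 3 = -37 dBFS. ✓

-40 dBFS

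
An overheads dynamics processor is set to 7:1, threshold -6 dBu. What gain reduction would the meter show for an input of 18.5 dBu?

18.5 dBu exceeds the threshold by 24.5 dB.
After 7:1 compression the overshoot becomes 24.5/7 = 3.5 dB.
Gain reduction = 24.5 − 3.5 = 21 dB.

21 dB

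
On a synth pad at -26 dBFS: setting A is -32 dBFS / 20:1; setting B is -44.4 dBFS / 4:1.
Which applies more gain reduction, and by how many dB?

B, by 8.1 dB

A: overshoot 6 dB → output overshoot 0.3 dB → GR 5.7 dB.
B: overshoot 18.4 dB → output overshoot 4.6 dB → GR 13.8 dB.
B applies 8.1 dB more gain reduction.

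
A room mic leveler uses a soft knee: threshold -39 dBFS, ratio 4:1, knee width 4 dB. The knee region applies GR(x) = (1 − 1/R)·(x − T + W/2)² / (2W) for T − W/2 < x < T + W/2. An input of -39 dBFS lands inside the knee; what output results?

x − T + W/2 = -39 − (-39) + 2 = 2.
GR = (1 − 1/4) × 2² / 8 = 0.75 × 4 / 8 = 0.375 dB.
Output = -39 − 0.375 = -39.375 dBFS.

-39.375 dBFS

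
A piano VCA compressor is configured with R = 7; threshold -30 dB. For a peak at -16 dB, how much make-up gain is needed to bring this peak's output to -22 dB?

Without make-up, output = threshold + overshoot/7 = -30 + 2 = -28 dB.
Gap to target: 6 dB.

6 dB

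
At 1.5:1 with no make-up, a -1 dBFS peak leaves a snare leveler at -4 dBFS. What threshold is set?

Let T be the threshold. Output overshoot = (input overshoot)/R, so -4 − T = (-1 − T)/1.5.
1.5·(-4 − T) = -1 − T → 0.5·T = -6 − (-1) = -5.
T = -5/0.5 = -10 dBFS.

-10 dBFS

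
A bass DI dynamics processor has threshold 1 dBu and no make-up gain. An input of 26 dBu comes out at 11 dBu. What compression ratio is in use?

Input overshoot = 26 − 1 = 25 dB; output overshoot = 11 − 1 = 10 dB.
Ratio = 25 / 10 = 2.5.

2.5:1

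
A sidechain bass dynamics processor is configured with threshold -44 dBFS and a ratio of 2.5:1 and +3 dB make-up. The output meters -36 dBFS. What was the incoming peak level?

-31.5 dBFS

Before make-up, the level was -36 − 3 = -39 dBFS.
The compressed level sits -39 − (-44) = 5 dB over threshold.
Undo the ratio: input overshoot = 5 × 2.5 = 12.5 dB, giving input = -31.5 dBFS.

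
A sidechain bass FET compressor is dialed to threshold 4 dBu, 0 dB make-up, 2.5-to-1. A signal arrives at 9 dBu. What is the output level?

6 dBu

The input is 5 dB above the 4 dBu threshold.
At 2.5:1 the overshoot is divided by 2.5, leaving 2 dB above threshold.
Output = 4 + 2 = 6 dBu.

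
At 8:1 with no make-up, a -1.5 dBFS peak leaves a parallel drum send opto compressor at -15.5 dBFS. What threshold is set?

Let T be the threshold. Output overshoot = (input overshoot)/R, so -15.5 − T = (-1.5 − T)/8.
8·(-15.5 − T) = -1.5 − T → 7·T = -124 − (-1.5) = -122.5.
T = -122.5/7 = -17.5 dBFS.

-17.5 dBFS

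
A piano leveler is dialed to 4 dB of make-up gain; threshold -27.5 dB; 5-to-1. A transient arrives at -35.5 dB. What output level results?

-35.5 dB is 8 dB below the -27.5 dB threshold, so no gain reduction is applied.
Make-up gain adds 4 dB: -35.5 + 4 = -31.5 dB.

-31.5 dB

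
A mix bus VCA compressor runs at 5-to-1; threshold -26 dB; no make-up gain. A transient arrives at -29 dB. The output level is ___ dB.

-29 dB is 3 dB below the -26 dB threshold, so no gain reduction is applied.
Output = input = -29 dB.

-29 dB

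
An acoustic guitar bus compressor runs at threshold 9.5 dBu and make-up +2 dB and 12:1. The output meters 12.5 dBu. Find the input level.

21.5 dBu

Stripping the +2 dB make-up gives 10.5 dBu at the gain stage.
Post-compression overshoot = 10.5 − 9.5 = 1 dB.
Input overshoot = R × output overshoot = 12 dB → input = 9.5 + 12 = 21.5 dBu.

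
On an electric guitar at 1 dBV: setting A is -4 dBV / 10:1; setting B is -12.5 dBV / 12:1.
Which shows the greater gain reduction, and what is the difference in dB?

A: GR = 5 − 5/10 = 4.5 dB.
B: GR = 13.5 − 13.5/12 = 12.375 dB.
Difference: 7.875 dB in favour of B.

B, by 7.875 dB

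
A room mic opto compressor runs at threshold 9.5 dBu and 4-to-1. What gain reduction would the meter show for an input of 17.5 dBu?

6 dB

Overshoot = 17.5 − 9.5 = 8 dB.
At 4:1, output sits 8/4 = 2 dB above threshold.
Gain reduction = 8 − 2 = 6 dB.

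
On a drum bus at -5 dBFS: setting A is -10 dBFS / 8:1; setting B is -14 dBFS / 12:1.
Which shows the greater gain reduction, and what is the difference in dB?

A: overshoot 5 dB → output overshoot 0.625 dB → GR 4.375 dB.
B: overshoot 9 dB → output overshoot 0.75 dB → GR 8.25 dB.
B reduces 3.875 dB more.

B, by 3.875 dB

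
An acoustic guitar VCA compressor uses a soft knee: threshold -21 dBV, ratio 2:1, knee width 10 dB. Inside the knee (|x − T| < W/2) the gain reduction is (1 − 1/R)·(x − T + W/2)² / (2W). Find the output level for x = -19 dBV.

x − T + W/2 = -19 − (-21) + 5 = 7.
GR = (1 − 1/2) × 7² / 20 = 0.5 × 49 / 20 = 1.225 dB.
Output = -19 − 1.225 = -20.225 dBV.

-20.225 dBV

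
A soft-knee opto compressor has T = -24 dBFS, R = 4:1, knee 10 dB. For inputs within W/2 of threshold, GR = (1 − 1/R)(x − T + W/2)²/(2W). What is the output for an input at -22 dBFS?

x − T + W/2 = -22 − (-24) + 5 = 7.
GR = (1 − 1/4) × 7² / 20 = 0.75 × 49 / 20 = 1.8375 dB.
Output = -22 − 1.8375 = -23.8375 dBFS.

-23.8375 dBFS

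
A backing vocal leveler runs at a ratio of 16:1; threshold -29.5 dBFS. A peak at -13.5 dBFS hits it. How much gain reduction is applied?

The signal is 16 dB above threshold.
At 16:1, output sits 16/16 = 1 dB above threshold.
GR = overshoot in − overshoot out = 16 − 1 = 15 dB.

15 dB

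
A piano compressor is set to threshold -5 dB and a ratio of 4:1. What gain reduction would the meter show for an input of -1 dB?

-1 dB exceeds the threshold by 4 dB.
A 4:1 ratio leaves 1 dB of that excess.
Gain reduction = 4 − 1 = 3 dB.

3 dB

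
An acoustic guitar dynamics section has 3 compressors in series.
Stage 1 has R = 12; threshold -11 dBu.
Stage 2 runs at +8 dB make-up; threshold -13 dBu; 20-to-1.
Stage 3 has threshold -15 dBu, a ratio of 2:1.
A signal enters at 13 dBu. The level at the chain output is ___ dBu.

Stage 1: 24 dB above -11 dBu, reduced 12:1 to 2 dB above → -9 dBu.
Stage 2: 4 dB above -13 dBu, reduced 20:1 to 0.2 dB above → -12.8 dBu; +8 dB make-up → -4.8 dBu.
Stage 3: 10.2 dB above -15 dBu, reduced 2:1 to 5.1 dB above → -9.9 dBu.

-9.9 dBu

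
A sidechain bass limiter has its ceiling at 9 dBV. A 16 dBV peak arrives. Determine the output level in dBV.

9 dBV

A brickwall limiter is an ∞:1 compressor: any input above the ceiling is clamped to 9 dBV.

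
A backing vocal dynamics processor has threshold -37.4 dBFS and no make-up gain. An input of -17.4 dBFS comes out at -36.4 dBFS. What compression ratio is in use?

20:1

Input overshoot = -17.4 − (-37.4) = 20 dB; output overshoot = -36.4 − (-37.4) = 1 dB.
Ratio = 20 / 1 = 20.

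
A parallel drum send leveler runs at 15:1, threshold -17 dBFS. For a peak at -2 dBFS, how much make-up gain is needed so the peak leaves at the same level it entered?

14 dB

The peak compresses to -17 + 15/15 = -16 dBFS.
To reach -2 dBFS requires -2 − (-16) = 14 dB of make-up.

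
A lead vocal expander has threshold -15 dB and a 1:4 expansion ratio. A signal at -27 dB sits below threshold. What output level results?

The input is 12 dB below the -15 dB threshold.
A 1:4 expander multiplies undershoot by 4: 12 × 4 = 48 dB below threshold.
Output = -15 − 48 = -63 dB.

-63 dB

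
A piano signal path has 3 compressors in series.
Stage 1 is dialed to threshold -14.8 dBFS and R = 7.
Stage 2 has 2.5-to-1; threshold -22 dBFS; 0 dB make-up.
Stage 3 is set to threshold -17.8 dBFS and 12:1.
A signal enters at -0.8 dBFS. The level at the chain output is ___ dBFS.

-18.32 dBFS

Stage 1: 14 dB above -14.8 dBFS, reduced 7:1 to 2 dB above → -12.8 dBFS.
Stage 2: -12.8 dBFS is 9.2 dB over -22 dBFS; at 2.5:1 that becomes 3.68 dB over, giving -18.32 dBFS.
Stage 3: below threshold (-18.32 ≤ -17.8); passes unchanged; output -18.32 dBFS.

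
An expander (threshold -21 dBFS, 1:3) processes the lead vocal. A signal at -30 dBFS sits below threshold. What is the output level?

-48 dBFS

Below threshold, a 1:3 expander applies gain = (3−1)×(T − x) of attenuation.
(3−1) × 9 = 18 dB, so output = -30 − 18 = -48 dBFS.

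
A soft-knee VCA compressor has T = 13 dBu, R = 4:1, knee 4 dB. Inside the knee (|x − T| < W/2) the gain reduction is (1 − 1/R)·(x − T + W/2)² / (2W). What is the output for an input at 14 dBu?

x − T + W/2 = 14 − 13 + 2 = 3.
GR = (1 − 1/4) × 3² / 8 = 0.75 × 9 / 8 = 0.84375 dB.
Output = 14 − 0.84375 = 13.15625 dBu.

13.15625 dBu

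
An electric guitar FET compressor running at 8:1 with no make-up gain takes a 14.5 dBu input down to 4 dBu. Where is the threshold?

2.5 dBu

Gain reduction = 14.5 − 4 = 10.5 dB; output overshoot = GR / (R − 1) = 10.5 / 7 = 1.5 dB.
Threshold = output − output overshoot = 4 − 1.5 = 2.5 dBu.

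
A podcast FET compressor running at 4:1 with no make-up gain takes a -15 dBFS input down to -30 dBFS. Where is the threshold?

-35 dBFS

Let T be the threshold. Output overshoot = (input overshoot)/R, so -30 − T = (-15 − T)/4.
4·(-30 − T) = -15 − T → 3·T = -120 − (-15) = -105.
T = -105/3 = -35 dBFS.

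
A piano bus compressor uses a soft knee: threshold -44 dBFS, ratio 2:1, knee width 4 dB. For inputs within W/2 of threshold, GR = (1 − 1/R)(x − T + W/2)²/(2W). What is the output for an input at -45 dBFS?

-45.0625 dBFS

x − T + W/2 = -45 − (-44) + 2 = 1.
GR = (1 − 1/2) × 1² / 8 = 0.5 × 1 / 8 = 0.0625 dB.
Output = -45 − 0.0625 = -45.0625 dBFS.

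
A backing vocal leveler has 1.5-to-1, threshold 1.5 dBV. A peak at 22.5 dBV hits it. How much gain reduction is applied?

7 dB

22.5 dBV exceeds the threshold by 21 dB.
After 1.5:1 compression the overshoot becomes 21/1.5 = 14 dB.
So the signal is attenuated by 21 − 14 = 7 dB.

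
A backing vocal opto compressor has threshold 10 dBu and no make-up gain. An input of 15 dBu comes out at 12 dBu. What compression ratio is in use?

2.5:1

Input overshoot = 15 − 10 = 5 dB; output overshoot = 12 − 10 = 2 dB.
Ratio = 5 / 2 = 2.5.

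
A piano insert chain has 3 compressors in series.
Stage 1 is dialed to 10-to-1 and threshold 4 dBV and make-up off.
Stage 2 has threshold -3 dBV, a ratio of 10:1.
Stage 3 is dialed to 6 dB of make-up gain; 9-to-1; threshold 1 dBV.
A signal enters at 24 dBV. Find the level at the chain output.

3.9 dBV

Stage 1: overshoot 20 dB → 20/10 = 2 dB → 6 dBV.
Stage 2: overshoot 9 dB → 9/10 = 0.9 dB → -2.1 dBV.
Stage 3: -2.1 dBV is at or below the 1 dBV threshold — no compression; make-up brings it to 3.9 dBV.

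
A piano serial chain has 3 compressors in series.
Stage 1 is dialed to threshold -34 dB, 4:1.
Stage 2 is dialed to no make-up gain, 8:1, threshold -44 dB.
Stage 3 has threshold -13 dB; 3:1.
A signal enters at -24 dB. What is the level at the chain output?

Stage 1: overshoot 10 dB → 10/4 = 2.5 dB → -31.5 dB.
Stage 2: 12.5 dB above -44 dB, reduced 8:1 to 1.5625 dB above → -42.4375 dB.
Stage 3: -42.4375 dB ≤ -13 dB, so stage 3 doesn't engage; output -42.4375 dB.

-42.4375 dB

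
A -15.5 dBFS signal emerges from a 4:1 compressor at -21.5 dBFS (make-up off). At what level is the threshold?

-23.5 dBFS

Gain reduction = -15.5 − (-21.5) = 6 dB; output overshoot = GR / (R − 1) = 6 / 3 = 2 dB.
Threshold = output − output overshoot = -21.5 − 2 = -23.5 dBFS.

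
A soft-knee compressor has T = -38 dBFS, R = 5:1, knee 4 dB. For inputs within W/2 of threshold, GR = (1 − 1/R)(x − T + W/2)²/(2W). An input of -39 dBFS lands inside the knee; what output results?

-39.1 dBFS

x − T + W/2 = -39 − (-38) + 2 = 1.
GR = (1 − 1/5) × 1² / 8 = 0.8 × 1 / 8 = 0.1 dB.
Output = -39 − 0.1 = -39.1 dBFS.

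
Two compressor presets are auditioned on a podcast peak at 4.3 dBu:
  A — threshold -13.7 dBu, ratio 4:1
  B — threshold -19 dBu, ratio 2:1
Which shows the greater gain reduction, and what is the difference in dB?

A: overshoot 18 dB → output overshoot 4.5 dB → GR 13.5 dB.
B: overshoot 23.3 dB → output overshoot 11.65 dB → GR 11.65 dB.
Difference: 1.85 dB in favour of A.

A, by 1.85 dB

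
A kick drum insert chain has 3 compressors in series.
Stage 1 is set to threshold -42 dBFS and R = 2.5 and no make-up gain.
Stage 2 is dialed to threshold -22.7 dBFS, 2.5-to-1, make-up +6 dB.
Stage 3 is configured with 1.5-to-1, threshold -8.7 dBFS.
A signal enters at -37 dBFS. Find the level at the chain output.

Stage 1: overshoot 5 dB → 5/2.5 = 2 dB → -40 dBFS.
Stage 2: -40 dBFS is at or below the -22.7 dBFS threshold — no compression; make-up brings it to -34 dBFS.
Stage 3: below threshold (-34 ≤ -8.7); passes unchanged; output -34 dBFS.

-34 dBFS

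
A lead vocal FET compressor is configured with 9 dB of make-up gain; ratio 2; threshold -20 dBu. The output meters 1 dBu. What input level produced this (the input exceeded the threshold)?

4 dBu

Before make-up, the level was 1 − 9 = -8 dBu.
That's 12 dB above the -20 dBu threshold.
Undo the ratio: input overshoot = 12 × 2 = 24 dB, giving input = 4 dBu.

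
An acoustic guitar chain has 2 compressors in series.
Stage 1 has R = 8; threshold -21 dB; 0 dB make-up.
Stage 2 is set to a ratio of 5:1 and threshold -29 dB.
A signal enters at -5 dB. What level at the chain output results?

Stage 1: 16 dB above -21 dB, reduced 8:1 to 2 dB above → -19 dB.
Stage 2: 10 dB above -29 dB, reduced 5:1 to 2 dB above → -27 dB.

-27 dB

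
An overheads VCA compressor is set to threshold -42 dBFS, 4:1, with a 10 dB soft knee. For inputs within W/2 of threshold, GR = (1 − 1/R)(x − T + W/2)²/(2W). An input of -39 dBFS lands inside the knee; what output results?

x − T + W/2 = -39 − (-42) + 5 = 8.
GR = (1 − 1/4) × 8² / 20 = 0.75 × 64 / 20 = 2.4 dB.
Output = -39 − 2.4 = -41.4 dBFS.

-41.4 dBFS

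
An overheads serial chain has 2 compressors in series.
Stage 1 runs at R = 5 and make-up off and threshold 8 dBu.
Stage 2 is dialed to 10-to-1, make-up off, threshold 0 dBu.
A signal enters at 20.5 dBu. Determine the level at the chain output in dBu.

1.05 dBu

Stage 1: 12.5 dB above 8 dBu, reduced 5:1 to 2.5 dB above → 10.5 dBu.
Stage 2: 10.5 dB above 0 dBu, reduced 10:1 to 1.05 dB above → 1.05 dBu.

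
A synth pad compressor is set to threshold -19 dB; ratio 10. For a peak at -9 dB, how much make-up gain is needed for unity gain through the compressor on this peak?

9 dB

Without make-up, output = threshold + overshoot/10 = -19 + 1 = -18 dB.
Gap to target: 9 dB.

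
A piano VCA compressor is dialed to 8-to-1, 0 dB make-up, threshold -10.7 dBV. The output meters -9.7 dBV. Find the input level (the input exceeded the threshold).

-2.7 dBV

That's 1 dB above the -10.7 dBV threshold.
Before 8:1 compression the overshoot was 1 × 8 = 8 dB, so input = -10.7 + 8 = -2.7 dBV.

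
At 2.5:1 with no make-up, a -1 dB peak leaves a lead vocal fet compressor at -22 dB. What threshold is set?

-36 dB

Gain reduction = -1 − (-22) = 21 dB; output overshoot = GR / (R − 1) = 21 / 1.5 = 14 dB.
Threshold = output − output overshoot = -22 − 14 = -36 dB.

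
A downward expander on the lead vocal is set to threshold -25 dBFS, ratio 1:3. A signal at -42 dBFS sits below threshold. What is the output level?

-76 dBFS

Undershoot = (-25) − (-42) = 17 dB.
At 1:3, that expands to 51 dB under threshold.
Output = -25 − 51 = -76 dBFS.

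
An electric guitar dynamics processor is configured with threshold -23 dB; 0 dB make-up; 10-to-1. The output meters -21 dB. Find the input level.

That's 2 dB above the -23 dB threshold.
Undo the ratio: input overshoot = 2 × 10 = 20 dB, giving input = -3 dB.

-3 dB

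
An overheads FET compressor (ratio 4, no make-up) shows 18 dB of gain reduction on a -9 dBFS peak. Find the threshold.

Gain reduction = -9 − (-27) = 18 dB; output overshoot = GR / (R − 1) = 18 / 3 = 6 dB.
Threshold = output − output overshoot = -27 − 6 = -33 dBFS.

-33 dBFS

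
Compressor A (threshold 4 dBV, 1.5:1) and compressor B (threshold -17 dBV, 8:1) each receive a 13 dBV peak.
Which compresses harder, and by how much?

B, by 23.25 dB

A: 9 dB over, compressed to 6 dB over, so 3 dB of GR.
B: 30 dB over, compressed to 3.75 dB over, so 26.25 dB of GR.
B applies 23.25 dB more gain reduction.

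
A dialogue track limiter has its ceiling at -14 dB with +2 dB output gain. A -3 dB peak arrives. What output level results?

A brickwall limiter is an ∞:1 compressor: any input above the ceiling is clamped to -14 dB.
Output gain then adds 2 dB: -14 + 2 = -12 dB.

-12 dB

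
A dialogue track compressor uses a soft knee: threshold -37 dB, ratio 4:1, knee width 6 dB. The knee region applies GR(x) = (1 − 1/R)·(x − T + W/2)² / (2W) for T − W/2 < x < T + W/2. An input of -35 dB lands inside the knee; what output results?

x − T + W/2 = -35 − (-37) + 3 = 5.
GR = (1 − 1/4) × 5² / 12 = 0.75 × 25 / 12 = 1.5625 dB.
Output = -35 − 1.5625 = -36.5625 dB.

-36.5625 dB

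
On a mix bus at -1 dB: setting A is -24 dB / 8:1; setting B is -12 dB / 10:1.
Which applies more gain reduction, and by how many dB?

A, by 10.225 dB

A: overshoot 23 dB → output overshoot 2.875 dB → GR 20.125 dB.
B: overshoot 11 dB → output overshoot 1.1 dB → GR 9.9 dB.
A applies 10.225 dB more gain reduction.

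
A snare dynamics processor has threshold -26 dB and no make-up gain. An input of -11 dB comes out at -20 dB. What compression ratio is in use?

Input overshoot = -11 − (-26) = 15 dB; output overshoot = -20 − (-26) = 6 dB.
Ratio = 15 / 6 = 2.5.

2.5:1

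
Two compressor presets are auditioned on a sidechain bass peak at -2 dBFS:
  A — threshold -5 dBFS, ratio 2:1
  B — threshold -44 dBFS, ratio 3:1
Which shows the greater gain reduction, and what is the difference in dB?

A: 3 dB over, compressed to 1.5 dB over, so 1.5 dB of GR.
B: 42 dB over, compressed to 14 dB over, so 28 dB of GR.
B reduces 26.5 dB more.

B, by 26.5 dB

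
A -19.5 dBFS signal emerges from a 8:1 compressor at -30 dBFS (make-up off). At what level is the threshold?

Gain reduction = -19.5 − (-30) = 10.5 dB; output overshoot = GR / (R − 1) = 10.5 / 7 = 1.5 dB.
Threshold = output − output overshoot = -30 − 1.5 = -31.5 dBFS.

-31.5 dBFS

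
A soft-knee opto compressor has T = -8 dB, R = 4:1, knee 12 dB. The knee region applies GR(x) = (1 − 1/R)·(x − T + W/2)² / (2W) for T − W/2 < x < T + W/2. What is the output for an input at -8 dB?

x − T + W/2 = -8 − (-8) + 6 = 6.
GR = (1 − 1/4) × 6² / 24 = 0.75 × 36 / 24 = 1.125 dB.
Output = -8 − 1.125 = -9.125 dB.

-9.125 dB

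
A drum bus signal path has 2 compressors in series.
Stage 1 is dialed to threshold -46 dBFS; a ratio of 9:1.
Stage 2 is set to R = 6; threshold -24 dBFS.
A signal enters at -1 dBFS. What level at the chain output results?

-41 dBFS

Stage 1: 45 dB above -46 dBFS, reduced 9:1 to 5 dB above → -41 dBFS.
Stage 2: -41 dBFS is at or below the -24 dBFS threshold — no compression; output -41 dBFS.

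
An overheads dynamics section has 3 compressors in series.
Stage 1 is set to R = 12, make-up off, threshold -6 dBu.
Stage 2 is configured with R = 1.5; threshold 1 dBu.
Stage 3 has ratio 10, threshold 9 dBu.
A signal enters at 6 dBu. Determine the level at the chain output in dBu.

Stage 1: 6 dBu is 12 dB over -6 dBu; at 12:1 that becomes 1 dB over, giving -5 dBu.
Stage 2: below threshold (-5 ≤ 1); passes unchanged; output -5 dBu.
Stage 3: below threshold (-5 ≤ 9); passes unchanged; output -5 dBu.

-5 dBu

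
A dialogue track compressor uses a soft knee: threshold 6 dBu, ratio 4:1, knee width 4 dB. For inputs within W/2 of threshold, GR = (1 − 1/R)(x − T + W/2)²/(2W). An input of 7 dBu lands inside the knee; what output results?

x − T + W/2 = 7 − 6 + 2 = 3.
GR = (1 − 1/4) × 3² / 8 = 0.75 × 9 / 8 = 0.84375 dB.
Output = 7 − 0.84375 = 6.15625 dBu.

6.15625 dBu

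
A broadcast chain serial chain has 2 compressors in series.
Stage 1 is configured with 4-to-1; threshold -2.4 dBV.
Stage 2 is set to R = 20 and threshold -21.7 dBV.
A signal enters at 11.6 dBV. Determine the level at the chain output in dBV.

-20.56 dBV

Stage 1: 14 dB above -2.4 dBV, reduced 4:1 to 3.5 dB above → 1.1 dBV.
Stage 2: 1.1 dBV is 22.8 dB over -21.7 dBV; at 20:1 that becomes 1.14 dB over, giving -20.56 dBV.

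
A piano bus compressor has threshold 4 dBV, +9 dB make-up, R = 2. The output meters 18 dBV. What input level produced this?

14 dBV

Before make-up, the level was 18 − 9 = 9 dBV.
The compressed level sits 9 − 4 = 5 dB over threshold.
Before 2:1 compression the overshoot was 5 × 2 = 10 dB, so input = 4 + 10 = 14 dBV.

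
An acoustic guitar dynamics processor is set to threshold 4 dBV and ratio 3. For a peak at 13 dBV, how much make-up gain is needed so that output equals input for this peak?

6 dB

Without make-up, output = threshold + overshoot/3 = 4 + 3 = 7 dBV.
Gap to target: 6 dB.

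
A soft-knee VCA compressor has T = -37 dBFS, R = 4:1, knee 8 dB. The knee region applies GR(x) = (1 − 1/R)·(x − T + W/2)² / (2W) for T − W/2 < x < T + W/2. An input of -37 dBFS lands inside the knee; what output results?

-37.75 dBFS

x − T + W/2 = -37 − (-37) + 4 = 4.
GR = (1 − 1/4) × 4² / 16 = 0.75 × 16 / 16 = 0.75 dB.
Output = -37 − 0.75 = -37.75 dBFS.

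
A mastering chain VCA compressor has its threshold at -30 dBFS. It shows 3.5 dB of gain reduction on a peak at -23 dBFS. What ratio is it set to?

Input overshoot = -23 − (-30) = 7 dB.
Output overshoot = 7 − 3.5 = 3.5 dB.
Ratio = input overshoot / output overshoot = 7 / 3.5 = 2.

2:1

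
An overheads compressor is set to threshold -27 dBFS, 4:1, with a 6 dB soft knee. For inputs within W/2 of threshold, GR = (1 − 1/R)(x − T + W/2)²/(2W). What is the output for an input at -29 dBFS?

x − T + W/2 = -29 − (-27) + 3 = 1.
GR = (1 − 1/4) × 1² / 12 = 0.75 × 1 / 12 = 0.0625 dB.
Output = -29 − 0.0625 = -29.0625 dBFS.

-29.0625 dBFS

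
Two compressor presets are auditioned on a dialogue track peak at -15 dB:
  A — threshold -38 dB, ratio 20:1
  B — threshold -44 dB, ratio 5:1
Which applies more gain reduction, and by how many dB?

B, by 1.35 dB

A: 23 dB over, compressed to 1.15 dB over, so 21.85 dB of GR.
B: 29 dB over, compressed to 5.8 dB over, so 23.2 dB of GR.
B reduces 1.35 dB more.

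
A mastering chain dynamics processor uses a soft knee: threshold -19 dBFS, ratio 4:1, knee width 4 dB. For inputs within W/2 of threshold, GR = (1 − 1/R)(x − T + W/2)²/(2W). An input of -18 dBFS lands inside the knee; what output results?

-18.84375 dBFS

x − T + W/2 = -18 − (-19) + 2 = 3.
GR = (1 − 1/4) × 3² / 8 = 0.75 × 9 / 8 = 0.84375 dB.
Output = -18 − 0.84375 = -18.84375 dBFS.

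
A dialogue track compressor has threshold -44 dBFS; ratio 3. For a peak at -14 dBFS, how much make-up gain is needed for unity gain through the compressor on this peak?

Without make-up, output = threshold + overshoot/3 = -44 + 10 = -34 dBFS.
Gap to target: 20 dB.

20 dB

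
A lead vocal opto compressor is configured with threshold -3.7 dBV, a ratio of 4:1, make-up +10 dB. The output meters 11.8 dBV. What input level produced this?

18.3 dBV

Remove make-up: 11.8 − 10 = 1.8 dBV.
That's 5.5 dB above the -3.7 dBV threshold.
Before 4:1 compression the overshoot was 5.5 × 4 = 22 dB, so input = -3.7 + 22 = 18.3 dBV.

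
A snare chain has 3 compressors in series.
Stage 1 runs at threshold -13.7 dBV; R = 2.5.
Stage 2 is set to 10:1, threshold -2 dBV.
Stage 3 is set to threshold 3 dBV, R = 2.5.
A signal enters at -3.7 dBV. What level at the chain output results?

-9.7 dBV

Stage 1: -3.7 dBV is 10 dB over -13.7 dBV; at 2.5:1 that becomes 4 dB over, giving -9.7 dBV.
Stage 2: below threshold (-9.7 ≤ -2); passes unchanged; output -9.7 dBV.
Stage 3: below threshold (-9.7 ≤ 3); passes unchanged; output -9.7 dBV.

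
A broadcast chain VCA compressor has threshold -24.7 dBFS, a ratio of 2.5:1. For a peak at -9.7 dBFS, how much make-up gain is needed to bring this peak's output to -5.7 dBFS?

13 dB

Overshoot 15 dB → 15/2.5 = 6 dB after compression, so the compressed level is -24.7 + 6 = -18.7 dBFS.
Make-up = target − compressed = -5.7 − (-18.7) = 13 dB.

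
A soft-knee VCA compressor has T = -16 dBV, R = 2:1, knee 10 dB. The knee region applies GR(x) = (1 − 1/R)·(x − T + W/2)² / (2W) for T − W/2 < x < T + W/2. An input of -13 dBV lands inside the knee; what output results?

x − T + W/2 = -13 − (-16) + 5 = 8.
GR = (1 − 1/2) × 8² / 20 = 0.5 × 64 / 20 = 1.6 dB.
Output = -13 − 1.6 = -14.6 dBV.

-14.6 dBV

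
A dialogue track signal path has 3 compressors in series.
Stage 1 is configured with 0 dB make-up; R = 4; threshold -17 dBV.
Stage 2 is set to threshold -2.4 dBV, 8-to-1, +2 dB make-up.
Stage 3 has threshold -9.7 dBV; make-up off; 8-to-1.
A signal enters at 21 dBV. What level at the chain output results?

-9.175 dBV

Stage 1: overshoot 38 dB → 38/4 = 9.5 dB → -7.5 dBV.
Stage 2: below threshold (-7.5 ≤ -2.4); passes unchanged; make-up brings it to -5.5 dBV.
Stage 3: -5.5 dBV is 4.2 dB over -9.7 dBV; at 8:1 that becomes 0.525 dB over, giving -9.175 dBV.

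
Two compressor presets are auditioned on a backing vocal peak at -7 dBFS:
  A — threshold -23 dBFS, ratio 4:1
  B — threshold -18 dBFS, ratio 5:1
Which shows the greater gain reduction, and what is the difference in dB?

A, by 3.2 dB

A: overshoot 16 dB → output overshoot 4 dB → GR 12 dB.
B: overshoot 11 dB → output overshoot 2.2 dB → GR 8.8 dB.
A applies 3.2 dB more gain reduction.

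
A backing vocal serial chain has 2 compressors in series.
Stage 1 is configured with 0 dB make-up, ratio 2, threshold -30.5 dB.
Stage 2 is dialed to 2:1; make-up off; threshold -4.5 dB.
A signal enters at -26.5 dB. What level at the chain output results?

-28.5 dB

Stage 1: 4 dB above -30.5 dB, reduced 2:1 to 2 dB above → -28.5 dB.
Stage 2: below threshold (-28.5 ≤ -4.5); passes unchanged; output -28.5 dB.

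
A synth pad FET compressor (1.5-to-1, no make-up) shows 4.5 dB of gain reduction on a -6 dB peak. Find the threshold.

-19.5 dB

Gain reduction = -6 − (-10.5) = 4.5 dB; output overshoot = GR / (R − 1) = 4.5 / 0.5 = 9 dB.
Threshold = output − output overshoot = -10.5 − 9 = -19.5 dB.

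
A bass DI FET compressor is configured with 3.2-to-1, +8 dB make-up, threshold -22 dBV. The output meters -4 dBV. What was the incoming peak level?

10 dBV

Remove make-up: -4 − 8 = -12 dBV.
Post-compression overshoot = -12 − (-22) = 10 dB.
Undo the ratio: input overshoot = 10 × 3.2 = 32 dB, giving input = 10 dBV.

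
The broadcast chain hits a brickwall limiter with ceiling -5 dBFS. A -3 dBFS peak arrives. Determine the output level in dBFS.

-5 dBFS

The limiter clamps the peak to its -5 dBFS ceiling.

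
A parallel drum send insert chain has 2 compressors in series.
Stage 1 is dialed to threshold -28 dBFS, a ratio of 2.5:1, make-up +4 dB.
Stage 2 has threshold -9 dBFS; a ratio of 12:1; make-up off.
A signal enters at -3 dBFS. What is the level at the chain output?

Stage 1: 25 dB above -28 dBFS, reduced 2.5:1 to 10 dB above → -18 dBFS; +4 dB make-up → -14 dBFS.
Stage 2: -14 dBFS ≤ -9 dBFS, so stage 2 doesn't engage; output -14 dBFS.

-14 dBFS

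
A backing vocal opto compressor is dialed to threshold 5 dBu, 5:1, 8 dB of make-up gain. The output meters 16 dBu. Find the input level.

20 dBu

Before make-up, the level was 16 − 8 = 8 dBu.
The compressed level sits 8 − 5 = 3 dB over threshold.
Input overshoot = R × output overshoot = 15 dB → input = 5 + 15 = 20 dBu.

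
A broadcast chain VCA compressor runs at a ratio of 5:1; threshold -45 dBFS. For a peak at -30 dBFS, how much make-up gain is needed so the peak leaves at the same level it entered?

12 dB

The peak compresses to -45 + 15/5 = -42 dBFS.
To reach -30 dBFS requires -30 − (-42) = 12 dB of make-up.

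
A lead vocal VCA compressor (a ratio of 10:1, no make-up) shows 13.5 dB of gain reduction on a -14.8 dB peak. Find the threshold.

Gain reduction = -14.8 − (-28.3) = 13.5 dB; output overshoot = GR / (R − 1) = 13.5 / 9 = 1.5 dB.
Threshold = output − output overshoot = -28.3 − 1.5 = -29.8 dB.

-29.8 dB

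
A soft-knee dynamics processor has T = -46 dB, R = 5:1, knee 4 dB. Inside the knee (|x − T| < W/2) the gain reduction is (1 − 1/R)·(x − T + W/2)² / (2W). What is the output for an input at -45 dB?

-45.9 dB

x − T + W/2 = -45 − (-46) + 2 = 3.
GR = (1 − 1/5) × 3² / 8 = 0.8 × 9 / 8 = 0.9 dB.
Output = -45 − 0.9 = -45.9 dB.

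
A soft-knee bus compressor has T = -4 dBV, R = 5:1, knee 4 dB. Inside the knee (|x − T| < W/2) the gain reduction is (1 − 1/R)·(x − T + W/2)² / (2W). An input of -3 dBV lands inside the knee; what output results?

x − T + W/2 = -3 − (-4) + 2 = 3.
GR = (1 − 1/5) × 3² / 8 = 0.8 × 9 / 8 = 0.9 dB.
Output = -3 − 0.9 = -3.9 dBV.

-3.9 dBV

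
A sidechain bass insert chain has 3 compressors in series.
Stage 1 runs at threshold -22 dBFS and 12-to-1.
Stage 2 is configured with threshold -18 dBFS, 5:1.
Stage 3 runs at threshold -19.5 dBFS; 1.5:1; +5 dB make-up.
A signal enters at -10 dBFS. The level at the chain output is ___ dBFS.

-16 dBFS

Stage 1: overshoot 12 dB → 12/12 = 1 dB → -21 dBFS.
Stage 2: -21 dBFS is at or below the -18 dBFS threshold — no compression; output -21 dBFS.
Stage 3: below threshold (-21 ≤ -19.5); passes unchanged; make-up brings it to -16 dBFS.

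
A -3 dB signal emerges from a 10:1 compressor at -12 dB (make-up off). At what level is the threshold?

Input is 10 dB above T (since output overshoot × R = input overshoot: (-12 − T)·10 = -3 − T gives T = -13 dB).
Check: -13 + (-3 − (-13))/10 = -13 + 1 = -12 dB. ✓

-13 dB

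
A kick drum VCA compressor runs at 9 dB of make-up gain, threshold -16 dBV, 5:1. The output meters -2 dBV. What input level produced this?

9 dBV

Before make-up, the level was -2 − 9 = -11 dBV.
That's 5 dB above the -16 dBV threshold.
Input overshoot = R × output overshoot = 25 dB → input = -16 + 25 = 9 dBV.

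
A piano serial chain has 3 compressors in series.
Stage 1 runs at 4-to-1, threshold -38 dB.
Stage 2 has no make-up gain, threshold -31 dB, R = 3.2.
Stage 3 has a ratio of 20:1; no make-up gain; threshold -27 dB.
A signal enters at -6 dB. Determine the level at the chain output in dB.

-30.6875 dB

Stage 1: overshoot 32 dB → 32/4 = 8 dB → -30 dB.
Stage 2: 1 dB above -31 dB, reduced 3.2:1 to 0.3125 dB above → -30.6875 dB.
Stage 3: -30.6875 dB ≤ -27 dB, so stage 3 doesn't engage; output -30.6875 dB.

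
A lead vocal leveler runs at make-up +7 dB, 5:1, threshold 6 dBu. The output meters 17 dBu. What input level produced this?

26 dBu

Stripping the +7 dB make-up gives 10 dBu at the gain stage.
That's 4 dB above the 6 dBu threshold.
Input overshoot = R × output overshoot = 20 dB → input = 6 + 20 = 26 dBu.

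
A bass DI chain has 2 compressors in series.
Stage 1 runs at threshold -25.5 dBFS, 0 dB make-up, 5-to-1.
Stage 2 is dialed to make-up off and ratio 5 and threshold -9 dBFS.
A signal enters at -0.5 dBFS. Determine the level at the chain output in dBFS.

-20.5 dBFS

Stage 1: -0.5 dBFS is 25 dB over -25.5 dBFS; at 5:1 that becomes 5 dB over, giving -20.5 dBFS.
Stage 2: below threshold (-20.5 ≤ -9); passes unchanged; output -20.5 dBFS.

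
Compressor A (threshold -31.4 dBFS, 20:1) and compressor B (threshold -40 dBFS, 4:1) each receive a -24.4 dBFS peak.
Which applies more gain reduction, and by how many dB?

B, by 5.05 dB

A: overshoot 7 dB → output overshoot 0.35 dB → GR 6.65 dB.
B: overshoot 15.6 dB → output overshoot 3.9 dB → GR 11.7 dB.
B reduces 5.05 dB more.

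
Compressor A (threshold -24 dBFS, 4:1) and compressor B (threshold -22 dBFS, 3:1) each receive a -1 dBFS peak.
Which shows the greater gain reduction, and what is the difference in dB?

A, by 3.25 dB

A: 23 dB over, compressed to 5.75 dB over, so 17.25 dB of GR.
B: 21 dB over, compressed to 7 dB over, so 14 dB of GR.
A applies 3.25 dB more gain reduction.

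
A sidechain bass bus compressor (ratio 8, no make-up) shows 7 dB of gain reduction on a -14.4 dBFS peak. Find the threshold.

-22.4 dBFS

Let T be the threshold. Output overshoot = (input overshoot)/R, so -21.4 − T = (-14.4 − T)/8.
8·(-21.4 − T) = -14.4 − T → 7·T = -171.2 − (-14.4) = -156.8.
T = -156.8/7 = -22.4 dBFS.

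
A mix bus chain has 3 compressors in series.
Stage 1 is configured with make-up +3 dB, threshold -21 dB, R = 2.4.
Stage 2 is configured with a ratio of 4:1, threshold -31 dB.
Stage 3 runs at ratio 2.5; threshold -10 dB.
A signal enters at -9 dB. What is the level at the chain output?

Stage 1: 12 dB above -21 dB, reduced 2.4:1 to 5 dB above → -16 dB; +3 dB make-up → -13 dB.
Stage 2: -13 dB is 18 dB over -31 dB; at 4:1 that becomes 4.5 dB over, giving -26.5 dB.
Stage 3: -26.5 dB is at or below the -10 dB threshold — no compression; output -26.5 dB.

-26.5 dB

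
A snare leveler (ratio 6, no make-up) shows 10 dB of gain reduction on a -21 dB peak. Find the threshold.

Gain reduction = -21 − (-31) = 10 dB; output overshoot = GR / (R − 1) = 10 / 5 = 2 dB.
Threshold = output − output overshoot = -31 − 2 = -33 dB.

-33 dB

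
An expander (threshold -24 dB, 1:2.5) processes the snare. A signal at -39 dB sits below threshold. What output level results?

-61.5 dB

Undershoot = (-24) − (-39) = 15 dB.
At 1:2.5, that expands to 37.5 dB under threshold.
Output = -24 − 37.5 = -61.5 dB.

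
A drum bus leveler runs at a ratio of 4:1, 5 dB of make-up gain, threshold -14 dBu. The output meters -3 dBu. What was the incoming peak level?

10 dBu

Remove make-up: -3 − 5 = -8 dBu.
The compressed level sits -8 − (-14) = 6 dB over threshold.
Input overshoot = R × output overshoot = 24 dB → input = -14 + 24 = 10 dBu.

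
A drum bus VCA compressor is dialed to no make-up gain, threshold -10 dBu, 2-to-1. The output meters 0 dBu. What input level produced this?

10 dBu

That's 10 dB above the -10 dBu threshold.
Before 2:1 compression the overshoot was 10 × 2 = 20 dB, so input = -10 + 20 = 10 dBu.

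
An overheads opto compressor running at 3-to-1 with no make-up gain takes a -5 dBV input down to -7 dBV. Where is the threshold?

-8 dBV

Input is 3 dB above T (since output overshoot × R = input overshoot: (-7 − T)·3 = -5 − T gives T = -8 dBV).
Check: -8 + (-5 − (-8))/3 = -8 + 1 = -7 dBV. ✓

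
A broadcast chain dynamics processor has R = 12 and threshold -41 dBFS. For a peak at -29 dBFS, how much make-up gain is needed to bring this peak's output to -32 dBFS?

8 dB

Overshoot 12 dB → 12/12 = 1 dB after compression, so the compressed level is -41 + 1 = -40 dBFS.
Make-up = target − compressed = -32 − (-40) = 8 dB.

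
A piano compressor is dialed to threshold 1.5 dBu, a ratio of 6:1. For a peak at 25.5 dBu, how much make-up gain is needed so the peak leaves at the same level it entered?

Without make-up, output = threshold + overshoot/6 = 1.5 + 4 = 5.5 dBu.
Gap to target: 20 dB.

20 dB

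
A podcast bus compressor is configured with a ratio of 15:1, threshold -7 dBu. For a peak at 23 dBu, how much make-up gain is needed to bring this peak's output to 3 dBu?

The peak compresses to -7 + 30/15 = -5 dBu.
To reach 3 dBu requires 3 − (-5) = 8 dB of make-up.

8 dB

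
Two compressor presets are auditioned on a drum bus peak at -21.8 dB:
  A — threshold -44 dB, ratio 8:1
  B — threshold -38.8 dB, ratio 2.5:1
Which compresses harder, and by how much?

A, by 9.225 dB

A: 22.2 dB over, compressed to 2.775 dB over, so 19.425 dB of GR.
B: 17 dB over, compressed to 6.8 dB over, so 10.2 dB of GR.
A applies 9.225 dB more gain reduction.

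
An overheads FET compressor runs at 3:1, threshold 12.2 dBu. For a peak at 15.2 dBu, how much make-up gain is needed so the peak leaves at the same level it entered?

Without make-up, output = threshold + overshoot/3 = 12.2 + 1 = 13.2 dBu.
Gap to target: 2 dB.

2 dB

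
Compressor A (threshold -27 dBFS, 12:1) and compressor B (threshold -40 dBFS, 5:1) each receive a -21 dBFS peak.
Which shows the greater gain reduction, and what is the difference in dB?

A: GR = 6 − 6/12 = 5.5 dB.
B: GR = 19 − 19/5 = 15.2 dB.
Difference: 9.7 dB in favour of B.

B, by 9.7 dB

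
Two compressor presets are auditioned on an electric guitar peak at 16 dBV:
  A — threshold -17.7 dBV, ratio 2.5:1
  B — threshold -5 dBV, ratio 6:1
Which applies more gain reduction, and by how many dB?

A: 33.7 dB over, compressed to 13.48 dB over, so 20.22 dB of GR.
B: 21 dB over, compressed to 3.5 dB over, so 17.5 dB of GR.
A applies 2.72 dB more gain reduction.

A, by 2.72 dB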